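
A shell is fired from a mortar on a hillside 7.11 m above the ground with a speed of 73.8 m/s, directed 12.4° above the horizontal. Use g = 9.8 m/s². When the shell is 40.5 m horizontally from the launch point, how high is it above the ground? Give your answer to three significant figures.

14.5 m

v_x = 73.8 cos 12.4° = 72.08 m/s, v_y0 = 73.8 sin 12.4° = 15.85 m/s.
Time to reach x = 40.5 m: t = x / v_x = 40.5 / 72.08 = 0.5619 s.
y = 7.11 + v_y0 t − ½ g t² = 7.11 + 15.85×0.5619 − 4.900×0.5619² = 14.5 m.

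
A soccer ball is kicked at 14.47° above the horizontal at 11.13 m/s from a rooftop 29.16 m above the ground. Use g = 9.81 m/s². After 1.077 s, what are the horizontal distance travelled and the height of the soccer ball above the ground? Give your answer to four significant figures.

v_x = 11.13 cos 14.47° = 10.777 m/s; v_y0 = 11.13 sin 14.47° = 2.7811 m/s.
x = v_x t = 10.777 × 1.077 = 11.61 m.
y = 29.16 + v_y0 t − ½ g t² = 26.47 m.

x = 11.61 m, y = 26.47 m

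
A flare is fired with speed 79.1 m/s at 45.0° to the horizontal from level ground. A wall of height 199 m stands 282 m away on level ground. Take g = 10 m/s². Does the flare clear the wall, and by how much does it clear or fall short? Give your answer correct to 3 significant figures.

No — it falls 44.1 m short of clearing the wall.

v_x = 79.1 cos 45.0° = 55.93 m/s; v_y0 = 79.1 sin 45.0° = 55.93 m/s.
Time to reach the wall: t = 282 / 55.93 = 5.042 s.
Height at that point: y = 55.93×5.042 − 5.000×5.042² = 154.9 m.
That is 199 − 154.9 = 44.1 m below the top of the wall, so the flare does not clear it.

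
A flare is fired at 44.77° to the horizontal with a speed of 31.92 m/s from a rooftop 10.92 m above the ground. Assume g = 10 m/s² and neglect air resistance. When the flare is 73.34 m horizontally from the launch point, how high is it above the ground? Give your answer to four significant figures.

v_x = 31.92 cos 44.77° = 22.661 m/s, v_y0 = 31.92 sin 44.77° = 22.480 m/s.
Time to reach x = 73.34 m: t = x / v_x = 73.34 / 22.661 = 3.2364 s.
y = 10.92 + v_y0 t − ½ g t² = 10.92 + 22.480×3.2364 − 5.000×3.2364² = 31.30 m.

31.30 m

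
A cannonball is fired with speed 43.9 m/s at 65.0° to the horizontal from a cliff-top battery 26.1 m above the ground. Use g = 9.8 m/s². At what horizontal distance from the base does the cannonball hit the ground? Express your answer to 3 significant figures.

Components: v_x = 43.9 cos 65.0° = 18.55 m/s, v_y = 43.9 sin 65.0° = 39.79 m/s.
Vertical: 0 = 26.1 + 39.79 t − ½(9.8) t² ⇒ 4.900 t² − 39.79 t − 26.1 = 0.
t = [39.79 + √(1583 + 511.6)] / 9.800 = 8.730 s.
Horizontal: R = v_x · t = 18.55 × 8.730 = 162 m.

162 m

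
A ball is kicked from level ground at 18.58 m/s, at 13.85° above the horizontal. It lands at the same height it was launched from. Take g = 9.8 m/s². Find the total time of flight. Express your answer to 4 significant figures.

0.9077 s

Vertical component: v_y = 18.58 sin 13.85° = 4.4477 m/s.
For a projectile landing at launch height, time of flight is t = 2 v_y / g = 2 × 4.4477 / 9.8 = 0.9077 s.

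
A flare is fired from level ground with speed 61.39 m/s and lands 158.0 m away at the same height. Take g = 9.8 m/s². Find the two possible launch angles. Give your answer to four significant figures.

Level-ground range: R = v₀² sin(2θ)/g ⇒ sin 2θ = R g / v₀² = 158.0×9.8/61.39² = 0.4109.
2θ = arcsin(0.4109) = 24.261° or 180° − 24.261° = 155.739°.
So θ = 12.13° or θ = 77.87°.

12.13° and 77.87°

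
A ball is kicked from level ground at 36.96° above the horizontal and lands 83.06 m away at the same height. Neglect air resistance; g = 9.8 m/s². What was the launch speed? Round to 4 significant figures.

29.11 m/s

On level ground, R = v₀² sin(2θ) / g, so v₀ = √(R g / sin 2θ).
sin(2 × 36.96°) = 0.9609.
v₀ = √(83.06 × 9.8 / 0.9609) = √847.11 = 29.11 m/s.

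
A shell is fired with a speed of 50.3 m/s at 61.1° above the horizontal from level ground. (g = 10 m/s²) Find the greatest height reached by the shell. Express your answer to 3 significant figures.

Vertical component of launch velocity: v_y = 50.3 sin 61.1° = 44.04 m/s.
At the highest point the vertical velocity is zero, so v_y² = 2 g h_max.
h_max = (44.04)² / (2 × 10) = 1940 / 20.00 = 97.0 m.

97.0 m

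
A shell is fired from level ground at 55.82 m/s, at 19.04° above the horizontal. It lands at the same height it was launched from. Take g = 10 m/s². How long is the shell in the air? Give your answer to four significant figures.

3.642 s

Vertical component: v_y = 55.82 sin 19.04° = 18.210 m/s.
For a projectile landing at launch height, time of flight is t = 2 v_y / g = 2 × 18.210 / 10 = 3.642 s.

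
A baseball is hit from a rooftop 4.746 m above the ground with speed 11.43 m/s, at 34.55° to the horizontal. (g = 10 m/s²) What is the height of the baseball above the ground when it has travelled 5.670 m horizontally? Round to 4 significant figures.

6.836 m

v_x = 11.43 cos 34.55° = 9.4141 m/s, v_y0 = 11.43 sin 34.55° = 6.4822 m/s.
Time to reach x = 5.670 m: t = x / v_x = 5.670 / 9.4141 = 0.60229 s.
y = 4.746 + v_y0 t − ½ g t² = 4.746 + 6.4822×0.60229 − 5.000×0.60229² = 6.836 m.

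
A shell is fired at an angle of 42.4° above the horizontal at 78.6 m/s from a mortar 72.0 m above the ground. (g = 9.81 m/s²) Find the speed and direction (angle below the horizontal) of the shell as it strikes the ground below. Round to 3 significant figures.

v_x = 78.6 cos 42.4° = 58.04 m/s (constant).
|v_y| at impact = √((53.00)² + 2×9.81×72.0) = 64.97 m/s.
Speed = √(58.04² + 64.97²) = 87.1 m/s; angle = arctan(64.97/58.04) = 48.2° below horizontal.

87.1 m/s at 48.2° below the horizontal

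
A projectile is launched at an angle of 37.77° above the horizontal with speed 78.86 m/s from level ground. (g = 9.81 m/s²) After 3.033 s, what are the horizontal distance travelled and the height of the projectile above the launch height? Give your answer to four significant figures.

x = 189.1 m, y = 101.4 m

v_x = 78.86 cos 37.77° = 62.337 m/s; v_y0 = 78.86 sin 37.77° = 48.301 m/s.
x = v_x t = 62.337 × 3.033 = 189.1 m.
y = v_y0 t − ½ g t² = 48.301×3.033 − 4.905×3.033² = 101.4 m.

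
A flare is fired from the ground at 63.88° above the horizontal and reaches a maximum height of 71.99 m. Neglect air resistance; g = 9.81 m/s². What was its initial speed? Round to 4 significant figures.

At maximum height v_y = 0, so (v₀ sin θ)² = 2 g H.
v₀ sin 63.88° = √(2 × 9.81 × 71.99) = 37.582 m/s.
v₀ = 37.582 / sin 63.88° = 37.582 / 0.8979 = 41.86 m/s.

41.86 m/s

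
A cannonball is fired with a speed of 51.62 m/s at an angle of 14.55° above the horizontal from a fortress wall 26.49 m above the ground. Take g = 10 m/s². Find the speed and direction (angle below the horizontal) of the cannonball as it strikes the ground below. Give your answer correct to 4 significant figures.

56.52 m/s at 27.87° below the horizontal

v_x = 51.62 cos 14.55° = 49.964 m/s (constant).
|v_y| at impact = √((12.968)² + 2×10×26.49) = 26.419 m/s.
Speed = √(49.964² + 26.419²) = 56.52 m/s; angle = arctan(26.419/49.964) = 27.87° below horizontal.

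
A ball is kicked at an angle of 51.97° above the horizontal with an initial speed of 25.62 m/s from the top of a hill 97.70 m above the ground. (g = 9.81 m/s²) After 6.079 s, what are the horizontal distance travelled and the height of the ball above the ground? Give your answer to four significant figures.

x = 95.95 m, y = 39.12 m

v_x = 25.62 cos 51.97° = 15.784 m/s; v_y0 = 25.62 sin 51.97° = 20.181 m/s.
x = v_x t = 15.784 × 6.079 = 95.95 m.
y = 97.70 + v_y0 t − ½ g t² = 39.12 m.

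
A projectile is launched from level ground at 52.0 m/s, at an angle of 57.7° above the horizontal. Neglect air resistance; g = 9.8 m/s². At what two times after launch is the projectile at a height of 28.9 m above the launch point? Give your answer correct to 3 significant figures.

0.714 s and 8.26 s

v_y0 = 52.0 sin 57.7° = 43.95 m/s.
Set y = v_y0 t − ½ g t² = 28.9: 4.900 t² − 43.95 t + 28.9 = 0.
t = [43.95 ± √(1932 − 566.4)] / 9.8 = (43.95 ± 36.95) / 9.8, giving t = 0.714 s or t = 8.26 s.
So the projectile is at 28.9 m at t = 0.714 s (rising) and t = 8.26 s (falling).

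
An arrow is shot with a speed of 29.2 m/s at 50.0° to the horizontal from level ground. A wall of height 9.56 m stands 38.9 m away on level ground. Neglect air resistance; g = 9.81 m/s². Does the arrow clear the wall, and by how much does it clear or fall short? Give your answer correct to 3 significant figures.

Yes — it clears the wall by 15.7 m.

v_x = 29.2 cos 50.0° = 18.77 m/s; v_y0 = 29.2 sin 50.0° = 22.37 m/s.
Time to reach the wall: t = 38.9 / 18.77 = 2.072 s.
Height at that point: y = 22.37×2.072 − 4.905×2.072² = 25.29 m.
That is 25.29 − 9.56 = 15.7 m above the top of the wall, so the arrow clears it.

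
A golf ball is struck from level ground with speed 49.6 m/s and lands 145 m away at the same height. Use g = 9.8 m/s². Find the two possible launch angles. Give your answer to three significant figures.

17.6° and 72.4°

Level-ground range: R = v₀² sin(2θ)/g ⇒ sin 2θ = R g / v₀² = 145×9.8/49.6² = 0.5776.
2θ = arcsin(0.5776) = 35.28° or 180° − 35.28° = 144.72°.
So θ = 17.6° or θ = 72.4°.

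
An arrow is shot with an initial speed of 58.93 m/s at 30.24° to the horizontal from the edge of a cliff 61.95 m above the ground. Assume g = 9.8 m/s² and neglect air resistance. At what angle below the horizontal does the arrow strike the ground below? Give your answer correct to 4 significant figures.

v_x = 58.93 cos 30.24° = 50.911 m/s.
At impact |v_y| = √(v_y0² + 2 g h) = √(29.679² + 2×9.8×61.95) = 45.772 m/s.
Angle below horizontal = arctan(|v_y| / v_x) = arctan(45.772 / 50.911) = 41.96°.

41.96°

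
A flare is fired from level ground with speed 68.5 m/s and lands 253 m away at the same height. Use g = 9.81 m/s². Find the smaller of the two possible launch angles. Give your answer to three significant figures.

16.0°

Level-ground range: R = v₀² sin(2θ)/g ⇒ sin 2θ = R g / v₀² = 253×9.81/68.5² = 0.5289.
2θ = arcsin(0.5289) = 31.93° or 180° − 31.93° = 148.07°.
So θ = 16.0° or θ = 74.0°.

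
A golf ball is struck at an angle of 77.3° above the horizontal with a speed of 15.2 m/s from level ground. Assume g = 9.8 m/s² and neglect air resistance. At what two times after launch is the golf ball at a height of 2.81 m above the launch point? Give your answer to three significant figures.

0.203 s and 2.82 s

v_y0 = 15.2 sin 77.3° = 14.83 m/s.
Set y = v_y0 t − ½ g t² = 2.81: 4.900 t² − 14.83 t + 2.81 = 0.
t = [14.83 ± √(219.9 − 55.08)] / 9.8 = (14.83 ± 12.84) / 9.8, giving t = 0.203 s or t = 2.82 s.
So the golf ball is at 2.81 m at t = 0.203 s (rising) and t = 2.82 s (falling).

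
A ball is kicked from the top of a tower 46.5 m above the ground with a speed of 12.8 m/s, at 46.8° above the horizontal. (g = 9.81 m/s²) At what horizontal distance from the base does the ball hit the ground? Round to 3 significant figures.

Components: v_x = 12.8 cos 46.8° = 8.762 m/s, v_y = 12.8 sin 46.8° = 9.331 m/s.
Vertical: 0 = 46.5 + 9.331 t − ½(9.81) t² ⇒ 4.905 t² − 9.331 t − 46.5 = 0.
t = [9.331 + √(87.07 + 912.3)] / 9.810 = 4.174 s.
Horizontal: R = v_x · t = 8.762 × 4.174 = 36.6 m.

36.6 m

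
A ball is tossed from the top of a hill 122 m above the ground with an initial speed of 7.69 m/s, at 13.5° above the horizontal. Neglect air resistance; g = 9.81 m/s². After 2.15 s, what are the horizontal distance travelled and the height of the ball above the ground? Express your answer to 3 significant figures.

v_x = 7.69 cos 13.5° = 7.478 m/s; v_y0 = 7.69 sin 13.5° = 1.795 m/s.
x = v_x t = 7.478 × 2.15 = 16.1 m.
y = 122 + v_y0 t − ½ g t² = 103 m.

x = 16.1 m, y = 103 m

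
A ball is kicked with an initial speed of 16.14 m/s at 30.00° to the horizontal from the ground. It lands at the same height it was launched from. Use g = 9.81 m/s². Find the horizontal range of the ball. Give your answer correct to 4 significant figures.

Components: v_x = 16.14 cos 30.00° = 13.978 m/s, v_y = 16.14 sin 30.00° = 8.0700 m/s.
Time of flight (same landing height): t = 2 v_y / g = 2 × 8.0700 / 9.81 = 1.6453 s.
Range: R = v_x · t = 13.978 × 1.6453 = 23.00 m.

23.00 m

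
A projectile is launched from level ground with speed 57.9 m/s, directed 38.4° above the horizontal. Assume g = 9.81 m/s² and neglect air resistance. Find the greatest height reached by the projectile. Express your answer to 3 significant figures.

Vertical component of launch velocity: v_y = 57.9 sin 38.4° = 35.96 m/s.
At the highest point the vertical velocity is zero, so v_y² = 2 g h_max.
h_max = (35.96)² / (2 × 9.81) = 1293 / 19.62 = 65.9 m.

65.9 m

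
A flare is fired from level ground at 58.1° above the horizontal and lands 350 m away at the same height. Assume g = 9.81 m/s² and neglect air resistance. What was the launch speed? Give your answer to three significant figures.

On level ground, R = v₀² sin(2θ) / g, so v₀ = √(R g / sin 2θ).
sin(2 × 58.1°) = 0.8973.
v₀ = √(350 × 9.81 / 0.8973) = √3826 = 61.9 m/s.

61.9 m/s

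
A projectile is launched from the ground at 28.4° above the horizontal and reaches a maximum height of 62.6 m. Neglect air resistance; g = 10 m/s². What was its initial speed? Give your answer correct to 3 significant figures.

At maximum height v_y = 0, so (v₀ sin θ)² = 2 g H.
v₀ sin 28.4° = √(2 × 10 × 62.6) = 35.38 m/s.
v₀ = 35.38 / sin 28.4° = 35.38 / 0.4756 = 74.4 m/s.

74.4 m/s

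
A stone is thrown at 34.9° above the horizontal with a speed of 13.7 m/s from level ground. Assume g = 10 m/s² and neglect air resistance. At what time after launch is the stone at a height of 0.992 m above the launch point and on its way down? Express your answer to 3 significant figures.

v_y0 = 13.7 sin 34.9° = 7.838 m/s.
Set y = v_y0 t − ½ g t² = 0.992: 5.000 t² − 7.838 t + 0.992 = 0.
t = [7.838 ± √(61.43 − 19.84)] / 10 = (7.838 ± 6.449) / 10, giving t = 0.139 s or t = 1.43 s.
On the way down corresponds to the larger root: t = 1.43 s.

1.43 s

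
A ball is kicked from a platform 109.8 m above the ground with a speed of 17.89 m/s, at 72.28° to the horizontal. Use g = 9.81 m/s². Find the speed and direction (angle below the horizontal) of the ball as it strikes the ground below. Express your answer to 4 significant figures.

v_x = 17.89 cos 72.28° = 5.4451 m/s (constant).
|v_y| at impact = √((17.041)² + 2×9.81×109.8) = 49.444 m/s.
Speed = √(5.4451² + 49.444²) = 49.74 m/s; angle = arctan(49.444/5.4451) = 83.72° below horizontal.

49.74 m/s at 83.72° below the horizontal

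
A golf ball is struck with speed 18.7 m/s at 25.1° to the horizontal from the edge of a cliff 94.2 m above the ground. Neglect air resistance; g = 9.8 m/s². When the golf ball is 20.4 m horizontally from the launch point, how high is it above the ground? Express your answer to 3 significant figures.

v_x = 18.7 cos 25.1° = 16.93 m/s, v_y0 = 18.7 sin 25.1° = 7.933 m/s.
Time to reach x = 20.4 m: t = x / v_x = 20.4 / 16.93 = 1.205 s.
y = 94.2 + v_y0 t − ½ g t² = 94.2 + 7.933×1.205 − 4.900×1.205² = 96.6 m.

96.6 m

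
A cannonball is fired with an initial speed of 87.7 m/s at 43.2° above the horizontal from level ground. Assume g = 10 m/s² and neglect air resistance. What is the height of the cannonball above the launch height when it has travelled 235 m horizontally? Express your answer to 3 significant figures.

153 m

v_x = 87.7 cos 43.2° = 63.93 m/s, v_y0 = 87.7 sin 43.2° = 60.03 m/s.
Time to reach x = 235 m: t = x / v_x = 235 / 63.93 = 3.676 s.
y = v_y0 t − ½ g t² = 60.03×3.676 − 5.000×3.676² = 153 m.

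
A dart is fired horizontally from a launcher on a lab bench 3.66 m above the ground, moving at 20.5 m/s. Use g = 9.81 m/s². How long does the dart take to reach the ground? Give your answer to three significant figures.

The horizontal speed doesn't affect the fall. With v_y0 = 0, h = ½ g t².
t = √(2 × 3.66 / 9.81) = √0.7462 = 0.864 s.

0.864 s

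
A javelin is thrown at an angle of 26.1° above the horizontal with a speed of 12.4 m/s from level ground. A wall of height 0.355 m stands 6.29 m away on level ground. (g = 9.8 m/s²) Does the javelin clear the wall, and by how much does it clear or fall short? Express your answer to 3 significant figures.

Yes — it clears the wall by 1.16 m.

v_x = 12.4 cos 26.1° = 11.14 m/s; v_y0 = 12.4 sin 26.1° = 5.455 m/s.
Time to reach the wall: t = 6.29 / 11.14 = 0.5646 s.
Height at that point: y = 5.455×0.5646 − 4.900×0.5646² = 1.518 m.
That is 1.518 − 0.355 = 1.16 m above the top of the wall, so the javelin clears it.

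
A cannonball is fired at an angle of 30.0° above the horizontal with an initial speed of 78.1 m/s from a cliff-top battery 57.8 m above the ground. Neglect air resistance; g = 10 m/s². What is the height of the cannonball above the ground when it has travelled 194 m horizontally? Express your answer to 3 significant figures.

v_x = 78.1 cos 30.0° = 67.64 m/s, v_y0 = 78.1 sin 30.0° = 39.05 m/s.
Time to reach x = 194 m: t = x / v_x = 194 / 67.64 = 2.868 s.
y = 57.8 + v_y0 t − ½ g t² = 57.8 + 39.05×2.868 − 5.000×2.868² = 129 m.

129 m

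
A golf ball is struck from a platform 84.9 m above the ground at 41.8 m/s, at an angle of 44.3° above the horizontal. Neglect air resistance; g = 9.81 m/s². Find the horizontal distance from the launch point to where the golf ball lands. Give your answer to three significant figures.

Components: v_x = 41.8 cos 44.3° = 29.92 m/s, v_y = 41.8 sin 44.3° = 29.19 m/s.
Vertical: 0 = 84.9 + 29.19 t − ½(9.81) t² ⇒ 4.905 t² − 29.19 t − 84.9 = 0.
t = [29.19 + √(852.1 + 1666)] / 9.810 = 8.091 s.
Horizontal: R = v_x · t = 29.92 × 8.091 = 242 m.

242 m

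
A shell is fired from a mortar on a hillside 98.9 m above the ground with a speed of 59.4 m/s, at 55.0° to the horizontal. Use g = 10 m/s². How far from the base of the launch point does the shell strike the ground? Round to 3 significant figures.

Components: v_x = 59.4 cos 55.0° = 34.07 m/s, v_y = 59.4 sin 55.0° = 48.66 m/s.
Vertical: 0 = 98.9 + 48.66 t − ½(10) t² ⇒ 5.000 t² − 48.66 t − 98.9 = 0.
t = [48.66 + √(2368 + 1978)] / 10.00 = 11.46 s.
Horizontal: R = v_x · t = 34.07 × 11.46 = 390 m.

390 m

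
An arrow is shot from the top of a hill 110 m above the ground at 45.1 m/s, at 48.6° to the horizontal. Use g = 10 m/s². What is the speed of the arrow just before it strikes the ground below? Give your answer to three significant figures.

65.1 m/s

v_x = 45.1 cos 48.6° = 29.83 m/s is unchanged throughout.
For the vertical component, v_y² = v_y0² + 2 g h = (33.83)² + 2×10×110 = 3344, so |v_y| = 57.83 m/s.
Impact speed = √(v_x² + v_y²) = √(889.8 + 3344) = 65.1 m/s.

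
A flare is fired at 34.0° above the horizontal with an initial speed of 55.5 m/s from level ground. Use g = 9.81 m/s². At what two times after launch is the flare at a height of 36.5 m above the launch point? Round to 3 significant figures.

v_y0 = 55.5 sin 34.0° = 31.04 m/s.
Set y = v_y0 t − ½ g t² = 36.5: 4.905 t² − 31.04 t + 36.5 = 0.
t = [31.04 ± √(963.5 − 716.1)] / 9.81 = (31.04 ± 15.73) / 9.81, giving t = 1.56 s or t = 4.77 s.
So the flare is at 36.5 m at t = 1.56 s (rising) and t = 4.77 s (falling).

1.56 s and 4.77 s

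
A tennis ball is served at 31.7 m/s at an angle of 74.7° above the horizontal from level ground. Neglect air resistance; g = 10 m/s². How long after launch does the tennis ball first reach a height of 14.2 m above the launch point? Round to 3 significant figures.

v_y0 = 31.7 sin 74.7° = 30.58 m/s.
Set y = v_y0 t − ½ g t² = 14.2: 5.000 t² − 30.58 t + 14.2 = 0.
t = [30.58 ± √(935.1 − 284.0)] / 10 = (30.58 ± 25.52) / 10, giving t = 0.506 s or t = 5.61 s.
The tennis ball is on the way up at the first time, so t = 0.506 s.

0.506 s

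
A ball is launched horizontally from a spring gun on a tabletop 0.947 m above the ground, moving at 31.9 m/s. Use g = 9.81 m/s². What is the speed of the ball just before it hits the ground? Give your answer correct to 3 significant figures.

32.2 m/s

Fall time: t = √(2 × 0.947 / 9.81) = 0.4394 s.
At impact: v_x = 31.9 m/s (unchanged), v_y = g t = 9.81 × 0.4394 = 4.311 m/s.
Speed = √(v_x² + v_y²) = √(1018 + 18.58) = 32.2 m/s.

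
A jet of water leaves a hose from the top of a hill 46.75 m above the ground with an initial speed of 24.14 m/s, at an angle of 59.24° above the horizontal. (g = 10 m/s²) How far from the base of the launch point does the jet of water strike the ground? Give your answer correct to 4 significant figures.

71.23 m

Components: v_x = 24.14 cos 59.24° = 12.346 m/s, v_y = 24.14 sin 59.24° = 20.744 m/s.
Vertical: 0 = 46.75 + 20.744 t − ½(10) t² ⇒ 5.000 t² − 20.744 t − 46.75 = 0.
t = [20.744 + √(430.31 + 935.00)] / 10.00 = 5.7694 s.
Horizontal: R = v_x · t = 12.346 × 5.7694 = 71.23 m.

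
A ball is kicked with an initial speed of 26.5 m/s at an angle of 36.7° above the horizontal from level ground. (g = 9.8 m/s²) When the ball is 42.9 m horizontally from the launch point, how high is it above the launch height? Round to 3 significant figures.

v_x = 26.5 cos 36.7° = 21.25 m/s, v_y0 = 26.5 sin 36.7° = 15.84 m/s.
Time to reach x = 42.9 m: t = x / v_x = 42.9 / 21.25 = 2.019 s.
y = v_y0 t − ½ g t² = 15.84×2.019 − 4.900×2.019² = 12.0 m.

12.0 m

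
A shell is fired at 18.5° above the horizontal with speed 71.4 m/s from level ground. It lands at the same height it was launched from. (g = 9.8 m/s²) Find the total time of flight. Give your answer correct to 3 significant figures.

Vertical component: v_y = 71.4 sin 18.5° = 22.66 m/s.
For a projectile landing at launch height, time of flight is t = 2 v_y / g = 2 × 22.66 / 9.8 = 4.62 s.

4.62 s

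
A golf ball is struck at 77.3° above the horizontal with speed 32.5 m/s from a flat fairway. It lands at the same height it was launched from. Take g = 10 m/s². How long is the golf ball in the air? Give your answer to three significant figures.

6.34 s

Vertical component: v_y = 32.5 sin 77.3° = 31.70 m/s.
For a projectile landing at launch height, time of flight is t = 2 v_y / g = 2 × 31.70 / 10 = 6.34 s.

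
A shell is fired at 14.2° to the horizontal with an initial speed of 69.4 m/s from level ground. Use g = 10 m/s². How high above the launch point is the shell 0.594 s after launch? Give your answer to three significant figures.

8.35 m

v_y0 = 69.4 sin 14.2° = 17.02 m/s.
y(t) = v_y0 t − ½ g t² = 17.02×0.594 − 5.000×0.594² = 8.35 m.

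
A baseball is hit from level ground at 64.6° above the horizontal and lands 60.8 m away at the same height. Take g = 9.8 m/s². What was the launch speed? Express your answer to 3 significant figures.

On level ground, R = v₀² sin(2θ) / g, so v₀ = √(R g / sin 2θ).
sin(2 × 64.6°) = 0.7749.
v₀ = √(60.8 × 9.8 / 0.7749) = √768.9 = 27.7 m/s.

27.7 m/s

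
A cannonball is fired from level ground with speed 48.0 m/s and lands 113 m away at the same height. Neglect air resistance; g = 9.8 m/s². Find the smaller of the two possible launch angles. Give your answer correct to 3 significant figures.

14.4°

Level-ground range: R = v₀² sin(2θ)/g ⇒ sin 2θ = R g / v₀² = 113×9.8/48.0² = 0.4806.
2θ = arcsin(0.4806) = 28.72° or 180° − 28.72° = 151.28°.
So θ = 14.4° or θ = 75.6°.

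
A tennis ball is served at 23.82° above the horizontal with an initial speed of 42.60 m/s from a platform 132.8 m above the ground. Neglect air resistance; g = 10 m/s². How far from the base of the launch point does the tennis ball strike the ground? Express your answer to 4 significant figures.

Components: v_x = 42.60 cos 23.82° = 38.971 m/s, v_y = 42.60 sin 23.82° = 17.205 m/s.
Vertical: 0 = 132.8 + 17.205 t − ½(10) t² ⇒ 5.000 t² − 17.205 t − 132.8 = 0.
t = [17.205 + √(296.01 + 2656.0)] / 10.00 = 7.1537 s.
Horizontal: R = v_x · t = 38.971 × 7.1537 = 278.8 m.

278.8 m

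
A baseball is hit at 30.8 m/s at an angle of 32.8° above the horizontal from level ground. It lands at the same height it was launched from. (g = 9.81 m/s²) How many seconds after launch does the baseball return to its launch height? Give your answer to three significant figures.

Vertical component: v_y = 30.8 sin 32.8° = 16.68 m/s.
For a projectile landing at launch height, time of flight is t = 2 v_y / g = 2 × 16.68 / 9.81 = 3.40 s.

3.40 s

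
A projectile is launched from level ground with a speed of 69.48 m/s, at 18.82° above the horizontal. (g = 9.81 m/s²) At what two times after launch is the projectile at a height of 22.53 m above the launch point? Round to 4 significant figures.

v_y0 = 69.48 sin 18.82° = 22.414 m/s.
Set y = v_y0 t − ½ g t² = 22.53: 4.905 t² − 22.414 t + 22.53 = 0.
t = [22.414 ± √(502.39 − 442.04)] / 9.81 = (22.414 ± 7.7685) / 9.81, giving t = 1.493 s or t = 3.077 s.
So the projectile is at 22.53 m at t = 1.493 s (rising) and t = 3.077 s (falling).

1.493 s and 3.077 s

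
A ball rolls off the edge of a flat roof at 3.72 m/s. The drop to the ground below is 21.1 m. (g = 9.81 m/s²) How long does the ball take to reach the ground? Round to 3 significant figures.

The horizontal speed doesn't affect the fall. With v_y0 = 0, h = ½ g t².
t = √(2 × 21.1 / 9.81) = √4.302 = 2.07 s.

2.07 s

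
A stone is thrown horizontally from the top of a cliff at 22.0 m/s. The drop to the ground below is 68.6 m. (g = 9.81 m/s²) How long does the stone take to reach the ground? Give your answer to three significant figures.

3.74 s

The horizontal speed doesn't affect the fall. With v_y0 = 0, h = ½ g t².
t = √(2 × 68.6 / 9.81) = √13.99 = 3.74 s.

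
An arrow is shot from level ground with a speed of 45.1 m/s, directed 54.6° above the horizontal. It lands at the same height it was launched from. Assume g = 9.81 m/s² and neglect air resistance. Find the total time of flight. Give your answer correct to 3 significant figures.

7.49 s

Vertical component: v_y = 45.1 sin 54.6° = 36.76 m/s.
For a projectile landing at launch height, time of flight is t = 2 v_y / g = 2 × 36.76 / 9.81 = 7.49 s.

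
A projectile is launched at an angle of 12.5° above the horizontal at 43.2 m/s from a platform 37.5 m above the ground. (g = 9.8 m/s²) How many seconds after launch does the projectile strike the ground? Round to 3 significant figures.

Vertical component: v_y = 43.2 sin 12.5° = 9.350 m/s.
Taking up as positive with launch at y = 37.5 m, landing at y = 0: 0 = 37.5 + 9.350 t − ½(9.8) t².
Solving 4.900 t² − 9.350 t − 37.5 = 0 gives t = [9.350 + √(9.350² + 4·4.900·37.5)] / 9.800 = 3.88 s.

3.88 s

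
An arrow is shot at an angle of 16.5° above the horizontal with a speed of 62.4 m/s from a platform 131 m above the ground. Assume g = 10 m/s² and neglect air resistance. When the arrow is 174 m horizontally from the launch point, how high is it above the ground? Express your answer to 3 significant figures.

v_x = 62.4 cos 16.5° = 59.83 m/s, v_y0 = 62.4 sin 16.5° = 17.72 m/s.
Time to reach x = 174 m: t = x / v_x = 174 / 59.83 = 2.908 s.
y = 131 + v_y0 t − ½ g t² = 131 + 17.72×2.908 − 5.000×2.908² = 140 m.

140 m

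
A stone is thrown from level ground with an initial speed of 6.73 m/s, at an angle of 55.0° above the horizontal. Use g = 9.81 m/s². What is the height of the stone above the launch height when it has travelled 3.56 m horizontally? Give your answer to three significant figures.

0.912 m

v_x = 6.73 cos 55.0° = 3.860 m/s, v_y0 = 6.73 sin 55.0° = 5.513 m/s.
Time to reach x = 3.56 m: t = x / v_x = 3.56 / 3.860 = 0.9223 s.
y = v_y0 t − ½ g t² = 5.513×0.9223 − 4.905×0.9223² = 0.912 m.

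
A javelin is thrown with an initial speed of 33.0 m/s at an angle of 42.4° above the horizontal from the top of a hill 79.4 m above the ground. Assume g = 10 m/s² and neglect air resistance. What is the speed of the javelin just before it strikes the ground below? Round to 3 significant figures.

51.7 m/s

v_x = 33.0 cos 42.4° = 24.37 m/s is unchanged throughout.
For the vertical component, v_y² = v_y0² + 2 g h = (22.25)² + 2×10×79.4 = 2083, so |v_y| = 45.64 m/s.
Impact speed = √(v_x² + v_y²) = √(593.9 + 2083) = 51.7 m/s.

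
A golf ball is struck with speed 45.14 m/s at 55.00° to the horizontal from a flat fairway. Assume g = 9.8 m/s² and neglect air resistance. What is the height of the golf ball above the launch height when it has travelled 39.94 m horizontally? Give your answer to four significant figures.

45.38 m

v_x = 45.14 cos 55.00° = 25.891 m/s, v_y0 = 45.14 sin 55.00° = 36.977 m/s.
Time to reach x = 39.94 m: t = x / v_x = 39.94 / 25.891 = 1.5426 s.
y = v_y0 t − ½ g t² = 36.977×1.5426 − 4.900×1.5426² = 45.38 m.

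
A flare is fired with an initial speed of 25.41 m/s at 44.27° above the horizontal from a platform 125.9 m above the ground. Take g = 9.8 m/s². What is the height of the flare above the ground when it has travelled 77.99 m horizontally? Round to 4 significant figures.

111.9 m

v_x = 25.41 cos 44.27° = 18.195 m/s, v_y0 = 25.41 sin 44.27° = 17.737 m/s.
Time to reach x = 77.99 m: t = x / v_x = 77.99 / 18.195 = 4.2863 s.
y = 125.9 + v_y0 t − ½ g t² = 125.9 + 17.737×4.2863 − 4.900×4.2863² = 111.9 m.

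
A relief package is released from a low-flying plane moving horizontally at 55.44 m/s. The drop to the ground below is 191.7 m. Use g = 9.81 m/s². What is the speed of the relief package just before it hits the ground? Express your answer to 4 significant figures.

82.67 m/s

Fall time: t = √(2 × 191.7 / 9.81) = 6.2516 s.
At impact: v_x = 55.44 m/s (unchanged), v_y = g t = 9.81 × 6.2516 = 61.328 m/s.
Speed = √(v_x² + v_y²) = √(3073.6 + 3761.1) = 82.67 m/s.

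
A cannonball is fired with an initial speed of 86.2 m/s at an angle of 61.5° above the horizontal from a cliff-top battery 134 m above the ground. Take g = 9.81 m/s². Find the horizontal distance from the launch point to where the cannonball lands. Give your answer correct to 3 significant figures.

701 m

Components: v_x = 86.2 cos 61.5° = 41.13 m/s, v_y = 86.2 sin 61.5° = 75.75 m/s.
Vertical: 0 = 134 + 75.75 t − ½(9.81) t² ⇒ 4.905 t² − 75.75 t − 134 = 0.
t = [75.75 + √(5738 + 2629)] / 9.810 = 17.05 s.
Horizontal: R = v_x · t = 41.13 × 17.05 = 701 m.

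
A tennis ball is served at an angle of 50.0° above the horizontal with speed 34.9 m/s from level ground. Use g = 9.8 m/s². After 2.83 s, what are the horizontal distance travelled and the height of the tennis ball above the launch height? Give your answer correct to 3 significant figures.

x = 63.5 m, y = 36.4 m

v_x = 34.9 cos 50.0° = 22.43 m/s; v_y0 = 34.9 sin 50.0° = 26.73 m/s.
x = v_x t = 22.43 × 2.83 = 63.5 m.
y = v_y0 t − ½ g t² = 26.73×2.83 − 4.900×2.83² = 36.4 m.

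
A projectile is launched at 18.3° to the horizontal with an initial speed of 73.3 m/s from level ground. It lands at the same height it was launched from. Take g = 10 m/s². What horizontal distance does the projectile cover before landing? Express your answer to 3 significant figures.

320 m

For level ground, R = v₀² sin(2θ) / g.
sin(2 × 18.3°) = sin 36.60° = 0.5962.
R = (73.3)² × 0.5962 / 10 = 320 m.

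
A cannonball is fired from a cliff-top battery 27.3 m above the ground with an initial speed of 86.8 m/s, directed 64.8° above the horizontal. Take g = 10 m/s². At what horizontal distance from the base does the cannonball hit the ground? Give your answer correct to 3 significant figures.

593 m

Components: v_x = 86.8 cos 64.8° = 36.96 m/s, v_y = 86.8 sin 64.8° = 78.54 m/s.
Vertical: 0 = 27.3 + 78.54 t − ½(10) t² ⇒ 5.000 t² − 78.54 t − 27.3 = 0.
t = [78.54 + √(6169 + 546.0)] / 10.00 = 16.05 s.
Horizontal: R = v_x · t = 36.96 × 16.05 = 593 m.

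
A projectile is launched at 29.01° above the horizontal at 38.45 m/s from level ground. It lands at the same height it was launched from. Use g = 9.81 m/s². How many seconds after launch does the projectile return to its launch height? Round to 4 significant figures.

Vertical component: v_y = 38.45 sin 29.01° = 18.647 m/s.
For a projectile landing at launch height, time of flight is t = 2 v_y / g = 2 × 18.647 / 9.81 = 3.802 s.

3.802 s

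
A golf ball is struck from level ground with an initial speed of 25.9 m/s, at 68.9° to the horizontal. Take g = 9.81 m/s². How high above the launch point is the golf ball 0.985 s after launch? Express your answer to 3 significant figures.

v_y0 = 25.9 sin 68.9° = 24.16 m/s.
y(t) = v_y0 t − ½ g t² = 24.16×0.985 − 4.905×0.985² = 19.0 m.

19.0 m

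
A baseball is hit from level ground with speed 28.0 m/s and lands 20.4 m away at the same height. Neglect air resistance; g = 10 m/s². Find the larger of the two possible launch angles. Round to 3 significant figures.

82.5°

Level-ground range: R = v₀² sin(2θ)/g ⇒ sin 2θ = R g / v₀² = 20.4×10/28.0² = 0.2602.
2θ = arcsin(0.2602) = 15.08° or 180° − 15.08° = 164.92°.
So θ = 7.54° or θ = 82.5°.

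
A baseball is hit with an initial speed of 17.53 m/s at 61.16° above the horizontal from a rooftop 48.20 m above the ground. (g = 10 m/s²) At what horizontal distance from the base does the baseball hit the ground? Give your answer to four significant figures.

42.27 m

Components: v_x = 17.53 cos 61.16° = 8.4559 m/s, v_y = 17.53 sin 61.16° = 15.356 m/s.
Vertical: 0 = 48.20 + 15.356 t − ½(10) t² ⇒ 5.000 t² − 15.356 t − 48.20 = 0.
t = [15.356 + √(235.81 + 964.00)] / 10.00 = 4.9994 s.
Horizontal: R = v_x · t = 8.4559 × 4.9994 = 42.27 m.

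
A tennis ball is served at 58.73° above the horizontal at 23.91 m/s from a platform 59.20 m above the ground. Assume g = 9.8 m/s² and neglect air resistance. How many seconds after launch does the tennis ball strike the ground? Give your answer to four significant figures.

Vertical component: v_y = 23.91 sin 58.73° = 20.437 m/s.
Taking up as positive with launch at y = 59.20 m, landing at y = 0: 0 = 59.20 + 20.437 t − ½(9.8) t².
Solving 4.900 t² − 20.437 t − 59.20 = 0 gives t = [20.437 + √(20.437² + 4·4.900·59.20)] / 9.800 = 6.139 s.

6.139 s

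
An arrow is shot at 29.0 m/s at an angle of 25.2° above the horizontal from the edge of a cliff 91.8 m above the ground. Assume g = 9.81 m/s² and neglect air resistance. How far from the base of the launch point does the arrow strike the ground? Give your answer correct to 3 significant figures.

151 m

Components: v_x = 29.0 cos 25.2° = 26.24 m/s, v_y = 29.0 sin 25.2° = 12.35 m/s.
Vertical: 0 = 91.8 + 12.35 t − ½(9.81) t² ⇒ 4.905 t² − 12.35 t − 91.8 = 0.
t = [12.35 + √(152.5 + 1801)] / 9.810 = 5.764 s.
Horizontal: R = v_x · t = 26.24 × 5.764 = 151 m.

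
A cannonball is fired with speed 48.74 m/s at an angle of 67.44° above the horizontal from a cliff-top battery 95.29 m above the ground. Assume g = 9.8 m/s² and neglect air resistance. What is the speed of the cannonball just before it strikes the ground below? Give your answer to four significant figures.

v_x = 48.74 cos 67.44° = 18.699 m/s is unchanged throughout.
For the vertical component, v_y² = v_y0² + 2 g h = (45.010)² + 2×9.8×95.29 = 3893.6, so |v_y| = 62.399 m/s.
Impact speed = √(v_x² + v_y²) = √(349.65 + 3893.6) = 65.14 m/s.

65.14 m/s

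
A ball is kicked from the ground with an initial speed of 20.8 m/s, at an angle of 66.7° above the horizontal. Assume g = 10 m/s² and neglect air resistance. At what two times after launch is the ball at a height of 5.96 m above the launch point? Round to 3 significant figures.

v_y0 = 20.8 sin 66.7° = 19.10 m/s.
Set y = v_y0 t − ½ g t² = 5.96: 5.000 t² − 19.10 t + 5.96 = 0.
t = [19.10 ± √(364.8 − 119.2)] / 10 = (19.10 ± 15.67) / 10, giving t = 0.343 s or t = 3.48 s.
So the ball is at 5.96 m at t = 0.343 s (rising) and t = 3.48 s (falling).

0.343 s and 3.48 s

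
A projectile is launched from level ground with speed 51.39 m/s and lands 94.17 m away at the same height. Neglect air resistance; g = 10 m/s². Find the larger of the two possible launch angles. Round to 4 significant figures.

Level-ground range: R = v₀² sin(2θ)/g ⇒ sin 2θ = R g / v₀² = 94.17×10/51.39² = 0.3566.
2θ = arcsin(0.3566) = 20.892° or 180° − 20.892° = 159.108°.
So θ = 10.45° or θ = 79.55°.

79.55°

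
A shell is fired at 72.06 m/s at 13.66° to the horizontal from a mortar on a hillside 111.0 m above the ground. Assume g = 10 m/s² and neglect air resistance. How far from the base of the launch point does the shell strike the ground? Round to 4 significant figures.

469.9 m

Components: v_x = 72.06 cos 13.66° = 70.022 m/s, v_y = 72.06 sin 13.66° = 17.018 m/s.
Vertical: 0 = 111.0 + 17.018 t − ½(10) t² ⇒ 5.000 t² − 17.018 t − 111.0 = 0.
t = [17.018 + √(289.61 + 2220.0)] / 10.00 = 6.7114 s.
Horizontal: R = v_x · t = 70.022 × 6.7114 = 469.9 m.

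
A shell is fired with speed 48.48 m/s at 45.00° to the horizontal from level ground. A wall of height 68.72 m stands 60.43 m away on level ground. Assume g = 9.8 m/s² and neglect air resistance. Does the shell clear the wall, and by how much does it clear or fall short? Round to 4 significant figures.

v_x = 48.48 cos 45.00° = 34.281 m/s; v_y0 = 48.48 sin 45.00° = 34.281 m/s.
Time to reach the wall: t = 60.43 / 34.281 = 1.7628 s.
Height at that point: y = 34.281×1.7628 − 4.900×1.7628² = 45.204 m.
That is 68.72 − 45.204 = 23.52 m below the top of the wall, so the shell does not clear it.

No — it falls 23.52 m short of clearing the wall.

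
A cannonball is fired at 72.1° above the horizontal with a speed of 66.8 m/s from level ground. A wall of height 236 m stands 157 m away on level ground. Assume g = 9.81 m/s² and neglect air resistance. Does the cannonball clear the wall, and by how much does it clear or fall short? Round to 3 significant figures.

No — it falls 36.7 m short of clearing the wall.

v_x = 66.8 cos 72.1° = 20.53 m/s; v_y0 = 66.8 sin 72.1° = 63.57 m/s.
Time to reach the wall: t = 157 / 20.53 = 7.647 s.
Height at that point: y = 63.57×7.647 − 4.905×7.647² = 199.3 m.
That is 236 − 199.3 = 36.7 m below the top of the wall, so the cannonball does not clear it.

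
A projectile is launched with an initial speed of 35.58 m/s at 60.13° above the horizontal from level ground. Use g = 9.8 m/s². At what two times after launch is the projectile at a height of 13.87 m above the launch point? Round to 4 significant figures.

v_y0 = 35.58 sin 60.13° = 30.853 m/s.
Set y = v_y0 t − ½ g t² = 13.87: 4.900 t² − 30.853 t + 13.87 = 0.
t = [30.853 ± √(951.91 − 271.85)] / 9.8 = (30.853 ± 26.078) / 9.8, giving t = 0.4872 s or t = 5.809 s.
So the projectile is at 13.87 m at t = 0.4872 s (rising) and t = 5.809 s (falling).

0.4872 s and 5.809 s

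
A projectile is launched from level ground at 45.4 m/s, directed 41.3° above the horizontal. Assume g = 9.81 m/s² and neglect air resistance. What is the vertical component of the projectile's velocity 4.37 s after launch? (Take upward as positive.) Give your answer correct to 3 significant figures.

-12.9 m/s

Initial vertical component: v_y0 = 45.4 sin 41.3° = 29.96 m/s.
v_y(t) = v_y0 − g t = 29.96 − 9.81 × 4.37 = -12.9 m/s.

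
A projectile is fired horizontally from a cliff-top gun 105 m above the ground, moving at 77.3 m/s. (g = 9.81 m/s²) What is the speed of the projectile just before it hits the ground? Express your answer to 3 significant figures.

Fall time: t = √(2 × 105 / 9.81) = 4.627 s.
At impact: v_x = 77.3 m/s (unchanged), v_y = g t = 9.81 × 4.627 = 45.39 m/s.
Speed = √(v_x² + v_y²) = √(5975 + 2060) = 89.6 m/s.

89.6 m/s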